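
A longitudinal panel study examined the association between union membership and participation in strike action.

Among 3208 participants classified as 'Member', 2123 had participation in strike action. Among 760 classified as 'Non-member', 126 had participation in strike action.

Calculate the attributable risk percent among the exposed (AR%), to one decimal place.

74.9

From the description: a = 2123, b = 1085, c = 126, d = 634.
Risk in exposed = 2123/3208 = 0.66178; risk in unexposed = 126/760 = 0.16579.
RR = 0.66178/0.16579 = 3.99171
AR% = (RR − 1)/RR × 100 = (3.99171 − 1)/3.99171 × 100 = 74.9481%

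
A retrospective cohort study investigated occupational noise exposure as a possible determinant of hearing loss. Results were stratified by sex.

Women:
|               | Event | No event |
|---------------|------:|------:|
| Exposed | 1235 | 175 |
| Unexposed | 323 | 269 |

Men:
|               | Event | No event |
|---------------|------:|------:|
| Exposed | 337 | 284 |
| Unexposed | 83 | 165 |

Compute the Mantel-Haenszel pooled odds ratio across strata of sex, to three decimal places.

4.153

OR_MH = Σ(aᵢdᵢ/nᵢ) / Σ(bᵢcᵢ/nᵢ), where nᵢ is the stratum total.
Stratum 1 (Women): n = 2002; a·d/n = 1235·269/2002 = 165.9416; b·c/n = 175·323/2002 = 28.2343
Stratum 2 (Men): n = 869; a·d/n = 337·165/869 = 63.9873; b·c/n = 284·83/869 = 27.1254
OR_MH = (165.9416 + 63.9873) / (28.2343 + 27.1254) = 229.9289 / 55.3597 = 4.15336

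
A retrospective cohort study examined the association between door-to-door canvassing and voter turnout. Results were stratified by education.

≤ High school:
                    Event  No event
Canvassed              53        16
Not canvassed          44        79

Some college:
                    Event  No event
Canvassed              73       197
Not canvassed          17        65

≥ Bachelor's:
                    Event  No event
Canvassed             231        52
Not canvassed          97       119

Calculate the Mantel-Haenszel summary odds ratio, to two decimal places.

3.88

OR_MH = Σ(aᵢdᵢ/nᵢ) / Σ(bᵢcᵢ/nᵢ), where nᵢ is the stratum total.
Stratum 1 (≤ High school): n = 192; a·d/n = 53·79/192 = 21.8073; b·c/n = 16·44/192 = 3.6667
Stratum 2 (Some college): n = 352; a·d/n = 73·65/352 = 13.4801; b·c/n = 197·17/352 = 9.5142
Stratum 3 (≥ Bachelor's): n = 499; a·d/n = 231·119/499 = 55.0882; b·c/n = 52·97/499 = 10.1082
OR_MH = (21.8073 + 13.4801 + 55.0882) / (3.6667 + 9.5142 + 10.1082) = 90.3756 / 23.2891 = 3.88060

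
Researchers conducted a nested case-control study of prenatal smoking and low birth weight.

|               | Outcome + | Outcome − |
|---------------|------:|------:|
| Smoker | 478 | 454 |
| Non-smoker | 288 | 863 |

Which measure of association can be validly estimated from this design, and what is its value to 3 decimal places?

Cells: a = 478, b = 454, c = 288, d = 863.
This is a nested case-control study: participants were sampled on outcome status, so risks in the source population cannot be estimated directly — relative risk is not valid here. The odds ratio is the appropriate measure.
OR = (a·d)/(b·c) = (478 × 863) / (454 × 288) = 412514 / 130752 = 3.15493

3.155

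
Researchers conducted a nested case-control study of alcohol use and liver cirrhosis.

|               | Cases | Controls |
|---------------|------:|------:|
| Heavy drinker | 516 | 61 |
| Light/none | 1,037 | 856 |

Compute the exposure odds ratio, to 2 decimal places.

6.98

Cells: a = 516, b = 61, c = 1037, d = 856.
OR = (a·d)/(b·c) = (516 × 856) / (61 × 1037) = 441696 / 63257 = 6.98256
The odds of liver cirrhosis are about 6.98 times as high in the heavy drinker group.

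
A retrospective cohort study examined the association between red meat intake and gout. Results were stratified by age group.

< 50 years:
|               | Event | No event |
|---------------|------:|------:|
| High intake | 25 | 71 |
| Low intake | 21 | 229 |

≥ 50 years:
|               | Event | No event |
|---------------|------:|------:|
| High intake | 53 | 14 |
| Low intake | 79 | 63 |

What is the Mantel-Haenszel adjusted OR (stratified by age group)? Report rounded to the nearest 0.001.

OR_MH = Σ(aᵢdᵢ/nᵢ) / Σ(bᵢcᵢ/nᵢ), where nᵢ is the stratum total.
Stratum 1 (< 50 years): n = 346; a·d/n = 25·229/346 = 16.5462; b·c/n = 71·21/346 = 4.3092
Stratum 2 (≥ 50 years): n = 209; a·d/n = 53·63/209 = 15.9761; b·c/n = 14·79/209 = 5.2919
OR_MH = (16.5462 + 15.9761) / (4.3092 + 5.2919) = 32.5223 / 9.6011 = 3.38735

3.387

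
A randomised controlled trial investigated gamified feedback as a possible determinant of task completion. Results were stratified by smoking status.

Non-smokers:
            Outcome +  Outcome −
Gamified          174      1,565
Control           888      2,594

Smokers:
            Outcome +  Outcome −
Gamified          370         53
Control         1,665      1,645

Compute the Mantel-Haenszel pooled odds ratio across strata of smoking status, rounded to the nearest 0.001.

OR_MH = Σ(aᵢdᵢ/nᵢ) / Σ(bᵢcᵢ/nᵢ), where nᵢ is the stratum total.
Stratum 1 (Non-smokers): n = 5221; a·d/n = 174·2594/5221 = 86.4501; b·c/n = 1565·888/5221 = 266.1789
Stratum 2 (Smokers): n = 3733; a·d/n = 370·1645/3733 = 163.0458; b·c/n = 53·1665/3733 = 23.6392
OR_MH = (86.4501 + 163.0458) / (266.1789 + 23.6392) = 249.4959 / 289.8181 = 0.86087

0.861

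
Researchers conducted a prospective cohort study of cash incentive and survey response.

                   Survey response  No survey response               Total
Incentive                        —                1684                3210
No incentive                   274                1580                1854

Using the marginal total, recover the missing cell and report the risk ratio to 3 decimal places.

The missing cell is in the exposed row: 3210 − 1684 = 1526.
So a = 1526, b = 1684, c = 274, d = 1580.
RR = [a/(a+b)] / [c/(c+d)] = (1526/3210) / (274/1854) = 0.47539/0.14779 = 3.21669

3.217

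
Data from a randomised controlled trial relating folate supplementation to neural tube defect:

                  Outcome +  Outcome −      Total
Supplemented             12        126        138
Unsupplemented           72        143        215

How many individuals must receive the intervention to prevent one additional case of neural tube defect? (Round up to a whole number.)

Risk in treated group = 12/138 = 0.08696; risk in control = 72/215 = 0.33488.
Absolute risk reduction = 0.33488 − 0.08696 = 0.24793
NNT = 1 / ARR = 1 / 0.24793 = 4.033 → round up → 5

5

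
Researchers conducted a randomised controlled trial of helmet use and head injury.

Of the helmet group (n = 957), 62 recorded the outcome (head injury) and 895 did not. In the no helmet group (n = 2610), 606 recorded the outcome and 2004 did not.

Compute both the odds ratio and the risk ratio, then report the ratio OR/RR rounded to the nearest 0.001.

0.821

From the description: a = 62, b = 895, c = 606, d = 2004.
OR = (62·2004)/(895·606) = 124248/542370 = 0.22908
Risk in exposed = 62/957 = 0.06479; risk in unexposed = 606/2610 = 0.23218; RR = 0.27903
OR/RR = 0.22908 / 0.27903 = 0.82101
The outcome is not rare, so the OR lies further from 1 than the RR.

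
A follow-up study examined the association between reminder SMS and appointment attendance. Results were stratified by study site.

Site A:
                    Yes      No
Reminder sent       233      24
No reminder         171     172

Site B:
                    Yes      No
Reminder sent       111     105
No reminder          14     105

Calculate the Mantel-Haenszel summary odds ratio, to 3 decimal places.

9.047

OR_MH = Σ(aᵢdᵢ/nᵢ) / Σ(bᵢcᵢ/nᵢ), where nᵢ is the stratum total.
Stratum 1 (Site A): n = 600; a·d/n = 233·172/600 = 66.7933; b·c/n = 24·171/600 = 6.8400
Stratum 2 (Site B): n = 335; a·d/n = 111·105/335 = 34.7910; b·c/n = 105·14/335 = 4.3881
OR_MH = (66.7933 + 34.7910) / (6.8400 + 4.3881) = 101.5844 / 11.2281 = 9.04737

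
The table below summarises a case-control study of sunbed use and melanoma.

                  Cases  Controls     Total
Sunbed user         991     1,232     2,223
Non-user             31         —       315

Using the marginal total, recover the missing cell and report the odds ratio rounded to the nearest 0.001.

The missing cell is in the unexposed row: 315 − 31 = 284.
So a = 991, b = 1232, c = 31, d = 284.
OR = (a·d)/(b·c) = (991 × 284) / (1232 × 31) = 281444 / 38192 = 7.36919

7.369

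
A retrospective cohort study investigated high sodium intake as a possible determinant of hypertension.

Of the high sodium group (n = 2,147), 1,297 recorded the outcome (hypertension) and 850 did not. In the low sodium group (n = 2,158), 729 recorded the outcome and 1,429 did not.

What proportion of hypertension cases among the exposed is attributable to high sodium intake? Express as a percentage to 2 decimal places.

From the description: a = 1297, b = 850, c = 729, d = 1429.
Risk in exposed = 1297/2147 = 0.60410; risk in unexposed = 729/2158 = 0.33781.
RR = 0.60410/0.33781 = 1.78826
AR% = (RR − 1)/RR × 100 = (1.78826 − 1)/1.78826 × 100 = 44.0799%

44.08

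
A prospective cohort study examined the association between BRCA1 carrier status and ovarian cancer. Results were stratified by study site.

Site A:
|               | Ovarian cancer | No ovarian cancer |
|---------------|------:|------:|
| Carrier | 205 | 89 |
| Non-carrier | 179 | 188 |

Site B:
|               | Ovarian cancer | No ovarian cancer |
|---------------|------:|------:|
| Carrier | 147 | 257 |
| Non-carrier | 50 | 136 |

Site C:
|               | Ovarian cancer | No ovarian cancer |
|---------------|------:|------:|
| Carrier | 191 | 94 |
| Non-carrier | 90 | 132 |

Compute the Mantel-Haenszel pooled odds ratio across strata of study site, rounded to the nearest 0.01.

OR_MH = Σ(aᵢdᵢ/nᵢ) / Σ(bᵢcᵢ/nᵢ), where nᵢ is the stratum total.
Stratum 1 (Site A): n = 661; a·d/n = 205·188/661 = 58.3056; b·c/n = 89·179/661 = 24.1014
Stratum 2 (Site B): n = 590; a·d/n = 147·136/590 = 33.8847; b·c/n = 257·50/590 = 21.7797
Stratum 3 (Site C): n = 507; a·d/n = 191·132/507 = 49.7278; b·c/n = 94·90/507 = 16.6864
OR_MH = (58.3056 + 33.8847 + 49.7278) / (24.1014 + 21.7797 + 16.6864) = 141.9182 / 62.5674 = 2.26824

2.27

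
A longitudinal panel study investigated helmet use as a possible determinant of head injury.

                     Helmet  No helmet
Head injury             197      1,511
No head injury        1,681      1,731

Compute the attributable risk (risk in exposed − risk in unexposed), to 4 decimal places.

Reading the table with exposure as columns: a = 197 (Helmet, case), b = 1681 (Helmet, non-case), c = 1511 (No helmet, case), d = 1731.
Risk in exposed = 197/1878 = 0.104899; risk in unexposed = 1511/3242 = 0.466070.
Risk difference = 0.104899 − 0.466070 = -0.361171

-0.3612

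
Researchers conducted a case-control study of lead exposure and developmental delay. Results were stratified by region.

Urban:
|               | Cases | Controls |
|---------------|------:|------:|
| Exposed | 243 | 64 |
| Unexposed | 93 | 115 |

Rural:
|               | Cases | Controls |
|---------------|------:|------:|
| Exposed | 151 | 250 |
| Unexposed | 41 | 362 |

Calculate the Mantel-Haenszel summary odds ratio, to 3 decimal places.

5.030

OR_MH = Σ(aᵢdᵢ/nᵢ) / Σ(bᵢcᵢ/nᵢ), where nᵢ is the stratum total.
Stratum 1 (Urban): n = 515; a·d/n = 243·115/515 = 54.2621; b·c/n = 64·93/515 = 11.5573
Stratum 2 (Rural): n = 804; a·d/n = 151·362/804 = 67.9876; b·c/n = 250·41/804 = 12.7488
OR_MH = (54.2621 + 67.9876) / (11.5573 + 12.7488) = 122.2497 / 24.3060 = 5.02960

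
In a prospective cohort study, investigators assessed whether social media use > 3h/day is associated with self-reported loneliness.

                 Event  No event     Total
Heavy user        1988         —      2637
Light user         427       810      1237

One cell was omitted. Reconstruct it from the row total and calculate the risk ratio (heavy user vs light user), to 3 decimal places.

The missing cell is in the exposed row: 2637 − 1988 = 649.
So a = 1988, b = 649, c = 427, d = 810.
RR = [a/(a+b)] / [c/(c+d)] = (1988/2637) / (427/1237) = 0.75389/0.34519 = 2.18398

2.184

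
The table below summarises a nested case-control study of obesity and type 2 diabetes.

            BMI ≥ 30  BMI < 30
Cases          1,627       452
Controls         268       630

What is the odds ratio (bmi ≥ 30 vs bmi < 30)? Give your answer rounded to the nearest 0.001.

8.462

Reading the table with exposure as columns: a = 1627 (BMI ≥ 30, case), b = 268 (BMI ≥ 30, non-case), c = 452 (BMI < 30, case), d = 630.
OR = (a·d)/(b·c) = (1627 × 630) / (268 × 452) = 1025010 / 121136 = 8.46165
The odds of type 2 diabetes are about 8.46 times as high in the bmi ≥ 30 group.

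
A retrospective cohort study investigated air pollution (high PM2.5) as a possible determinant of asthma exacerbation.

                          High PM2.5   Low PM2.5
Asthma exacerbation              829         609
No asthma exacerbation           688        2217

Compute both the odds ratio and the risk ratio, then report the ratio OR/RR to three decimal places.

Reading the table with exposure as columns: a = 829 (High PM2.5, case), b = 688 (High PM2.5, non-case), c = 609 (Low PM2.5, case), d = 2217.
OR = (829·2217)/(688·609) = 1837893/418992 = 4.38646
Risk in exposed = 829/1517 = 0.54647; risk in unexposed = 609/2826 = 0.21550; RR = 2.53585
OR/RR = 4.38646 / 2.53585 = 1.72978
The outcome is not rare, so the OR lies further from 1 than the RR.

1.730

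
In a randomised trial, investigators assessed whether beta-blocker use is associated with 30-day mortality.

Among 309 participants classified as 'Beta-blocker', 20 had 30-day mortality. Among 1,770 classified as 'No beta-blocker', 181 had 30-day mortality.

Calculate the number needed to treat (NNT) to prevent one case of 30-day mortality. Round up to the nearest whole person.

Risk in treated group = 20/309 = 0.06472; risk in control = 181/1770 = 0.10226.
Absolute risk reduction = 0.10226 − 0.06472 = 0.03753
NNT = 1 / ARR = 1 / 0.03753 = 26.642 → round up → 27

27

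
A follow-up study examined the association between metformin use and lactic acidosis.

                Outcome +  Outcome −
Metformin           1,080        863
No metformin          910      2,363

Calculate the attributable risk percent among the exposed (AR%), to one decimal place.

50.0

Cells: a = 1080, b = 863, c = 910, d = 2363.
Risk in exposed = 1080/1943 = 0.55584; risk in unexposed = 910/3273 = 0.27803.
RR = 0.55584/0.27803 = 1.99920
AR% = (RR − 1)/RR × 100 = (1.99920 − 1)/1.99920 × 100 = 49.9799%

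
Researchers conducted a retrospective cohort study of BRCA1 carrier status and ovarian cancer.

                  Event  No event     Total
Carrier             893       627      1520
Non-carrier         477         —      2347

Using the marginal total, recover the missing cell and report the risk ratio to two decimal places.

The missing cell is in the unexposed row: 2347 − 477 = 1870.
So a = 893, b = 627, c = 477, d = 1870.
RR = [a/(a+b)] / [c/(c+d)] = (893/1520) / (477/2347) = 0.58750/0.20324 = 2.89070

2.89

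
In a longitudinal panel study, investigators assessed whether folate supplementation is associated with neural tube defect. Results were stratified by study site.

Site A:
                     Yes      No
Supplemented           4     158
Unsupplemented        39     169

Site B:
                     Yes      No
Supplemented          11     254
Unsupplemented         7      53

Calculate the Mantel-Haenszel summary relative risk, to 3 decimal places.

0.188

RR_MH = Σ(aᵢ·n₀ᵢ/nᵢ) / Σ(cᵢ·n₁ᵢ/nᵢ), with n₁ᵢ = aᵢ+bᵢ (exposed), n₀ᵢ = cᵢ+dᵢ (unexposed), nᵢ = n₁ᵢ+n₀ᵢ.
Stratum 1 (Site A): n₁ = 162, n₀ = 208, n = 370; a·n₀/n = 4·208/370 = 2.2486; c·n₁/n = 39·162/370 = 17.0757
Stratum 2 (Site B): n₁ = 265, n₀ = 60, n = 325; a·n₀/n = 11·60/325 = 2.0308; c·n₁/n = 7·265/325 = 5.7077
RR_MH = (2.2486 + 2.0308) / (17.0757 + 5.7077) = 4.2794 / 22.7834 = 0.18783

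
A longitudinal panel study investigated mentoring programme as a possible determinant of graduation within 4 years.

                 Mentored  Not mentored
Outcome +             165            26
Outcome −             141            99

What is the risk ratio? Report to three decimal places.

2.592

Reading the table with exposure as columns: a = 165 (Mentored, case), b = 141 (Mentored, non-case), c = 26 (Not mentored, case), d = 99.
Risk in exposed = 165/306 = 0.53922; risk in unexposed = 26/125 = 0.20800.
RR = 0.53922 / 0.20800 = 2.59238
The risk among the exposed is 2.59 times that among the unexposed.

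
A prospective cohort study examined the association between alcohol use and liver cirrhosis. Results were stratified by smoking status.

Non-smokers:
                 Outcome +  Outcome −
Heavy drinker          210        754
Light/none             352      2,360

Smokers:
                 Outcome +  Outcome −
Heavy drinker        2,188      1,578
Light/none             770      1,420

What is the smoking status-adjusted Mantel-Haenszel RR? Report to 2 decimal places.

RR_MH = Σ(aᵢ·n₀ᵢ/nᵢ) / Σ(cᵢ·n₁ᵢ/nᵢ), with n₁ᵢ = aᵢ+bᵢ (exposed), n₀ᵢ = cᵢ+dᵢ (unexposed), nᵢ = n₁ᵢ+n₀ᵢ.
Stratum 1 (Non-smokers): n₁ = 964, n₀ = 2712, n = 3676; a·n₀/n = 210·2712/3676 = 154.9293; c·n₁/n = 352·964/3676 = 92.3090
Stratum 2 (Smokers): n₁ = 3766, n₀ = 2190, n = 5956; a·n₀/n = 2188·2190/5956 = 804.5198; c·n₁/n = 770·3766/5956 = 486.8737
RR_MH = (154.9293 + 804.5198) / (92.3090 + 486.8737) = 959.4491 / 579.1828 = 1.65656

1.66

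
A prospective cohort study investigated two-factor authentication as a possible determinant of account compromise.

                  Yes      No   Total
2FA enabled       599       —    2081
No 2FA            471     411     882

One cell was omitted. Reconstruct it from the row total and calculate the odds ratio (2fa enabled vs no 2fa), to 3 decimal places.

0.353

The missing cell is in the exposed row: 2081 − 599 = 1482.
So a = 599, b = 1482, c = 471, d = 411.
OR = (a·d)/(b·c) = (599 × 411) / (1482 × 471) = 246189 / 698022 = 0.35270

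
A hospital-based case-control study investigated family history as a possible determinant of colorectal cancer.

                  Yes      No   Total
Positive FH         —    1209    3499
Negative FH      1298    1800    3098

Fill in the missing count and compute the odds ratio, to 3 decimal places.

2.627

The missing cell is in the exposed row: 3499 − 1209 = 2290.
So a = 2290, b = 1209, c = 1298, d = 1800.
OR = (a·d)/(b·c) = (2290 × 1800) / (1209 × 1298) = 4122000 / 1569282 = 2.62668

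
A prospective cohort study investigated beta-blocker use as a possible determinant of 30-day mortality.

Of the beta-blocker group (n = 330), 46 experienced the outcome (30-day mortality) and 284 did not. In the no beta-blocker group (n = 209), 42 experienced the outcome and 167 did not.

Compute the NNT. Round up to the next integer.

Risk in treated group = 46/330 = 0.13939; risk in control = 42/209 = 0.20096.
Absolute risk reduction = 0.20096 − 0.13939 = 0.06156
NNT = 1 / ARR = 1 / 0.06156 = 16.244 → round up → 17

17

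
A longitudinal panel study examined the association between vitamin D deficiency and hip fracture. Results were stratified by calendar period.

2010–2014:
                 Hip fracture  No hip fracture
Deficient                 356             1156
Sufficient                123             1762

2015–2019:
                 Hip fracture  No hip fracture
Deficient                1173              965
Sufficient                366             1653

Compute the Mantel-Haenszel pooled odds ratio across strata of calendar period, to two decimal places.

OR_MH = Σ(aᵢdᵢ/nᵢ) / Σ(bᵢcᵢ/nᵢ), where nᵢ is the stratum total.
Stratum 1 (2010–2014): n = 3397; a·d/n = 356·1762/3397 = 184.6547; b·c/n = 1156·123/3397 = 41.8569
Stratum 2 (2015–2019): n = 4157; a·d/n = 1173·1653/4157 = 466.4347; b·c/n = 965·366/4157 = 84.9627
OR_MH = (184.6547 + 466.4347) / (41.8569 + 84.9627) = 651.0894 / 126.8196 = 5.13398

5.13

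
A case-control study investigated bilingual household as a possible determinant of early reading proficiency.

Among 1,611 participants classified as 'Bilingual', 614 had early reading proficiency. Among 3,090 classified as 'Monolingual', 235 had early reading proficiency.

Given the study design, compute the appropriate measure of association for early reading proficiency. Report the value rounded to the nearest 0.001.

7.482

From the description: a = 614, b = 997, c = 235, d = 2855.
This is a case-control study: participants were sampled on outcome status, so risks in the source population cannot be estimated directly — relative risk is not valid here. The odds ratio is the appropriate measure.
OR = (a·d)/(b·c) = (614 × 2855) / (997 × 235) = 1752970 / 234295 = 7.48189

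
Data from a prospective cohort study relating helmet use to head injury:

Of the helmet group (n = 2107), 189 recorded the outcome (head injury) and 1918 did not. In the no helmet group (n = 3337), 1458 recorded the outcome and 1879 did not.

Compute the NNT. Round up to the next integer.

3

Risk in treated group = 189/2107 = 0.08970; risk in control = 1458/3337 = 0.43692.
Absolute risk reduction = 0.43692 − 0.08970 = 0.34722
NNT = 1 / ARR = 1 / 0.34722 = 2.880 → round up → 3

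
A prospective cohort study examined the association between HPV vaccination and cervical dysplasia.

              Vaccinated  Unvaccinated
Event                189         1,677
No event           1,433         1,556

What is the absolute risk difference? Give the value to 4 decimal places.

-0.4022

Reading the table with exposure as columns: a = 189 (Vaccinated, case), b = 1433 (Vaccinated, non-case), c = 1677 (Unvaccinated, case), d = 1556.
Risk in exposed = 189/1622 = 0.116523; risk in unexposed = 1677/3233 = 0.518713.
Risk difference = 0.116523 − 0.518713 = -0.402190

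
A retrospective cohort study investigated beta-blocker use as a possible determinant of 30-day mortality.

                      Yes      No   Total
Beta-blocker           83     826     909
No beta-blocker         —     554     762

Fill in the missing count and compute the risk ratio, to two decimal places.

The missing cell is in the unexposed row: 762 − 554 = 208.
So a = 83, b = 826, c = 208, d = 554.
RR = [a/(a+b)] / [c/(c+d)] = (83/909) / (208/762) = 0.09131/0.27297 = 0.33451

0.33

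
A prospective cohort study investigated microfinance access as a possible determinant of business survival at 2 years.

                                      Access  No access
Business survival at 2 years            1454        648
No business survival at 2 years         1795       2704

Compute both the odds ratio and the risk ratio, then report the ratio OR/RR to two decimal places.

1.46

Reading the table with exposure as columns: a = 1454 (Access, case), b = 1795 (Access, non-case), c = 648 (No access, case), d = 2704.
OR = (1454·2704)/(1795·648) = 3931616/1163160 = 3.38012
Risk in exposed = 1454/3249 = 0.44752; risk in unexposed = 648/3352 = 0.19332; RR = 2.31496
OR/RR = 3.38012 / 2.31496 = 1.46012
The outcome is not rare, so the OR lies further from 1 than the RR.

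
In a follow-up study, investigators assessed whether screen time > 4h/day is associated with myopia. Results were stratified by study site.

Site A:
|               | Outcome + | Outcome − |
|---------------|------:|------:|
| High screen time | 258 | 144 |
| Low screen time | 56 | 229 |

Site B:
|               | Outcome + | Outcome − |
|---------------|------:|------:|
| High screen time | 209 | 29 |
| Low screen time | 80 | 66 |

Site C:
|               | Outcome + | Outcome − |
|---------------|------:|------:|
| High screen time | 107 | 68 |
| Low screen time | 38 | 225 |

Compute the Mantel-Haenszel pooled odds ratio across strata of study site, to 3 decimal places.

7.470

OR_MH = Σ(aᵢdᵢ/nᵢ) / Σ(bᵢcᵢ/nᵢ), where nᵢ is the stratum total.
Stratum 1 (Site A): n = 687; a·d/n = 258·229/687 = 86.0000; b·c/n = 144·56/687 = 11.7380
Stratum 2 (Site B): n = 384; a·d/n = 209·66/384 = 35.9219; b·c/n = 29·80/384 = 6.0417
Stratum 3 (Site C): n = 438; a·d/n = 107·225/438 = 54.9658; b·c/n = 68·38/438 = 5.8995
OR_MH = (86.0000 + 35.9219 + 54.9658) / (11.7380 + 6.0417 + 5.8995) = 176.8876 / 23.6792 = 7.47017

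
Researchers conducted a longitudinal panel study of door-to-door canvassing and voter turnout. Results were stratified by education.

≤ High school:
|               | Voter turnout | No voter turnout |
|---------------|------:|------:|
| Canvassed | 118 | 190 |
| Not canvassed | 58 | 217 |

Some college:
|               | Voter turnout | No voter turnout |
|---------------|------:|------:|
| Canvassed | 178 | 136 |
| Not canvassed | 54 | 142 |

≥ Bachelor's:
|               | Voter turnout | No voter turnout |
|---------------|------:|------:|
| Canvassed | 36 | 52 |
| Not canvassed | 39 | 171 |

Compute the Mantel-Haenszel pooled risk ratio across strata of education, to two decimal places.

1.98

RR_MH = Σ(aᵢ·n₀ᵢ/nᵢ) / Σ(cᵢ·n₁ᵢ/nᵢ), with n₁ᵢ = aᵢ+bᵢ (exposed), n₀ᵢ = cᵢ+dᵢ (unexposed), nᵢ = n₁ᵢ+n₀ᵢ.
Stratum 1 (≤ High school): n₁ = 308, n₀ = 275, n = 583; a·n₀/n = 118·275/583 = 55.6604; c·n₁/n = 58·308/583 = 30.6415
Stratum 2 (Some college): n₁ = 314, n₀ = 196, n = 510; a·n₀/n = 178·196/510 = 68.4078; c·n₁/n = 54·314/510 = 33.2471
Stratum 3 (≥ Bachelor's): n₁ = 88, n₀ = 210, n = 298; a·n₀/n = 36·210/298 = 25.3691; c·n₁/n = 39·88/298 = 11.5168
RR_MH = (55.6604 + 68.4078 + 25.3691) / (30.6415 + 33.2471 + 11.5168) = 149.4373 / 75.4053 = 1.98179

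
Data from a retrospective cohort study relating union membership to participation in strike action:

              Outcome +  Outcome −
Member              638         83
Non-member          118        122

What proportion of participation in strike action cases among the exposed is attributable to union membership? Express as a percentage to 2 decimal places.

Cells: a = 638, b = 83, c = 118, d = 122.
Risk in exposed = 638/721 = 0.88488; risk in unexposed = 118/240 = 0.49167.
RR = 0.88488/0.49167 = 1.79976
AR% = (RR − 1)/RR × 100 = (1.79976 − 1)/1.79976 × 100 = 44.4370%

44.44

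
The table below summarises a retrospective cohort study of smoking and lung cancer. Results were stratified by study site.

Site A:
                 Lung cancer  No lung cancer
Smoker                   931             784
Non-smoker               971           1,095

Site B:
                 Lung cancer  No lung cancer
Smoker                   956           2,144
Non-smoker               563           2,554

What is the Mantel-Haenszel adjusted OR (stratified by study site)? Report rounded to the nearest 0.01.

OR_MH = Σ(aᵢdᵢ/nᵢ) / Σ(bᵢcᵢ/nᵢ), where nᵢ is the stratum total.
Stratum 1 (Site A): n = 3781; a·d/n = 931·1095/3781 = 269.6231; b·c/n = 784·971/3781 = 201.3393
Stratum 2 (Site B): n = 6217; a·d/n = 956·2554/6217 = 392.7335; b·c/n = 2144·563/6217 = 194.1567
OR_MH = (269.6231 + 392.7335) / (201.3393 + 194.1567) = 662.3566 / 395.4960 = 1.67475

1.67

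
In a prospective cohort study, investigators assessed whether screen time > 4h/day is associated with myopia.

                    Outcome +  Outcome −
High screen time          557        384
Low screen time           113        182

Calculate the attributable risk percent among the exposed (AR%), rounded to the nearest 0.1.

35.3

Cells: a = 557, b = 384, c = 113, d = 182.
Risk in exposed = 557/941 = 0.59192; risk in unexposed = 113/295 = 0.38305.
RR = 0.59192/0.38305 = 1.54529
AR% = (RR − 1)/RR × 100 = (1.54529 − 1)/1.54529 × 100 = 35.2871%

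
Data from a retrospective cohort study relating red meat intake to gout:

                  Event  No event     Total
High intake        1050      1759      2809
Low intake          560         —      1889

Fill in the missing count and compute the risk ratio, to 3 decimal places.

1.261

The missing cell is in the unexposed row: 1889 − 560 = 1329.
So a = 1050, b = 1759, c = 560, d = 1329.
RR = [a/(a+b)] / [c/(c+d)] = (1050/2809) / (560/1889) = 0.37380/0.29645 = 1.26090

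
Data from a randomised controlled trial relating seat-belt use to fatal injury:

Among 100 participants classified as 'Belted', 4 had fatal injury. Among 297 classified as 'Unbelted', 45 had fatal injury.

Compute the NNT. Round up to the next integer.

Risk in treated group = 4/100 = 0.04000; risk in control = 45/297 = 0.15152.
Absolute risk reduction = 0.15152 − 0.04000 = 0.11152
NNT = 1 / ARR = 1 / 0.11152 = 8.967 → round up → 9

9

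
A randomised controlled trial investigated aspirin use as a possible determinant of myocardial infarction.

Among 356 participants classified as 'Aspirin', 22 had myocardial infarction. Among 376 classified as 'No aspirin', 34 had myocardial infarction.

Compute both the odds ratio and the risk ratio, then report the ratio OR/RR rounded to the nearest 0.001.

From the description: a = 22, b = 334, c = 34, d = 342.
OR = (22·342)/(334·34) = 7524/11356 = 0.66256
Risk in exposed = 22/356 = 0.06180; risk in unexposed = 34/376 = 0.09043; RR = 0.68341
OR/RR = 0.66256 / 0.68341 = 0.96949
The outcome is rare in both groups, so OR ≈ RR (ratio near 1).

0.969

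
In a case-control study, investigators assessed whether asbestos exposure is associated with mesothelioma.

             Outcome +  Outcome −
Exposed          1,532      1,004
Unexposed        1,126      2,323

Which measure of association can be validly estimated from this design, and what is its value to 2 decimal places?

Cells: a = 1532, b = 1004, c = 1126, d = 2323.
This is a case-control study: participants were sampled on outcome status, so risks in the source population cannot be estimated directly — relative risk is not valid here. The odds ratio is the appropriate measure.
OR = (a·d)/(b·c) = (1532 × 2323) / (1004 × 1126) = 3558836 / 1130504 = 3.14801

3.15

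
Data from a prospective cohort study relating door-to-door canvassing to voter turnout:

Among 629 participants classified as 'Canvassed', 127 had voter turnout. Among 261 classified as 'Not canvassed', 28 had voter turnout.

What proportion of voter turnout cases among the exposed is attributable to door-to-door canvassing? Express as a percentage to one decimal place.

From the description: a = 127, b = 502, c = 28, d = 233.
Risk in exposed = 127/629 = 0.20191; risk in unexposed = 28/261 = 0.10728.
RR = 0.20191/0.10728 = 1.88207
AR% = (RR − 1)/RR × 100 = (1.88207 − 1)/1.88207 × 100 = 46.8670%

46.9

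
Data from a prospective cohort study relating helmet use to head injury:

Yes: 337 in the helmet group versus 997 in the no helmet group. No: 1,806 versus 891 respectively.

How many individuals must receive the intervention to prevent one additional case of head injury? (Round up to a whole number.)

Risk in treated group = 337/2143 = 0.15726; risk in control = 997/1888 = 0.52807.
Absolute risk reduction = 0.52807 − 0.15726 = 0.37082
NNT = 1 / ARR = 1 / 0.37082 = 2.697 → round up → 3

3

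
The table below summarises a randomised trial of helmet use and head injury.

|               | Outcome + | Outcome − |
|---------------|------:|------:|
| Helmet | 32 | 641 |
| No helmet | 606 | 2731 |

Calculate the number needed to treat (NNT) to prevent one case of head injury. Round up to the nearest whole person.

Risk in treated group = 32/673 = 0.04755; risk in control = 606/3337 = 0.18160.
Absolute risk reduction = 0.18160 − 0.04755 = 0.13405
NNT = 1 / ARR = 1 / 0.13405 = 7.460 → round up → 8

8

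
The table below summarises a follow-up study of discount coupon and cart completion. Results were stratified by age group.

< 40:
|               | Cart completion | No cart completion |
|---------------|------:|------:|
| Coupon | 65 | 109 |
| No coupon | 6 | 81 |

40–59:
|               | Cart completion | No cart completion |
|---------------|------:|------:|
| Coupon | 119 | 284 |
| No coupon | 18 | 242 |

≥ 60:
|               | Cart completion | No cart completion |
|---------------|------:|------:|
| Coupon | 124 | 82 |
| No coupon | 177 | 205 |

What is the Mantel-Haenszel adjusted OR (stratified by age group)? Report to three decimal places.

3.061

OR_MH = Σ(aᵢdᵢ/nᵢ) / Σ(bᵢcᵢ/nᵢ), where nᵢ is the stratum total.
Stratum 1 (< 40): n = 261; a·d/n = 65·81/261 = 20.1724; b·c/n = 109·6/261 = 2.5057
Stratum 2 (40–59): n = 663; a·d/n = 119·242/663 = 43.4359; b·c/n = 284·18/663 = 7.7104
Stratum 3 (≥ 60): n = 588; a·d/n = 124·205/588 = 43.2313; b·c/n = 82·177/588 = 24.6837
OR_MH = (20.1724 + 43.4359 + 43.2313) / (2.5057 + 7.7104 + 24.6837) = 106.8396 / 34.8998 = 3.06132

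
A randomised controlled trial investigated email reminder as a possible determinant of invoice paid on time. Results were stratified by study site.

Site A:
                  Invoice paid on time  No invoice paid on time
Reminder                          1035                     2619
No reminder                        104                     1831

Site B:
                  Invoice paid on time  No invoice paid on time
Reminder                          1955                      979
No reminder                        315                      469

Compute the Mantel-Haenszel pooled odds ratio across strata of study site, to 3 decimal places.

4.448

OR_MH = Σ(aᵢdᵢ/nᵢ) / Σ(bᵢcᵢ/nᵢ), where nᵢ is the stratum total.
Stratum 1 (Site A): n = 5589; a·d/n = 1035·1831/5589 = 339.0741; b·c/n = 2619·104/5589 = 48.7343
Stratum 2 (Site B): n = 3718; a·d/n = 1955·469/3718 = 246.6097; b·c/n = 979·315/3718 = 82.9438
OR_MH = (339.0741 + 246.6097) / (48.7343 + 82.9438) = 585.6838 / 131.6781 = 4.44785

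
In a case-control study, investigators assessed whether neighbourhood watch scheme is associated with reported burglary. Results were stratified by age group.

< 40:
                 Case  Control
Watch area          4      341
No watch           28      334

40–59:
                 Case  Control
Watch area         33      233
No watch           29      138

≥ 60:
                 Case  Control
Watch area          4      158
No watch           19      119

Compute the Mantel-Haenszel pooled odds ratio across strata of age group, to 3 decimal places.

OR_MH = Σ(aᵢdᵢ/nᵢ) / Σ(bᵢcᵢ/nᵢ), where nᵢ is the stratum total.
Stratum 1 (< 40): n = 707; a·d/n = 4·334/707 = 1.8897; b·c/n = 341·28/707 = 13.5050
Stratum 2 (40–59): n = 433; a·d/n = 33·138/433 = 10.5173; b·c/n = 233·29/433 = 15.6051
Stratum 3 (≥ 60): n = 300; a·d/n = 4·119/300 = 1.5867; b·c/n = 158·19/300 = 10.0067
OR_MH = (1.8897 + 10.5173 + 1.5867) / (13.5050 + 15.6051 + 10.0067) = 13.9937 / 39.1167 = 0.35774

0.358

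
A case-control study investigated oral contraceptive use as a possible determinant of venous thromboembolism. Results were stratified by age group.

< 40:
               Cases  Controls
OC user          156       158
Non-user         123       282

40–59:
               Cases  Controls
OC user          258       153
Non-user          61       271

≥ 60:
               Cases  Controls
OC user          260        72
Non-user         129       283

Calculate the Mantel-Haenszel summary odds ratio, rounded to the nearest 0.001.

4.881

OR_MH = Σ(aᵢdᵢ/nᵢ) / Σ(bᵢcᵢ/nᵢ), where nᵢ is the stratum total.
Stratum 1 (< 40): n = 719; a·d/n = 156·282/719 = 61.1850; b·c/n = 158·123/719 = 27.0292
Stratum 2 (40–59): n = 743; a·d/n = 258·271/743 = 94.1023; b·c/n = 153·61/743 = 12.5612
Stratum 3 (≥ 60): n = 744; a·d/n = 260·283/744 = 98.8978; b·c/n = 72·129/744 = 12.4839
OR_MH = (61.1850 + 94.1023 + 98.8978) / (27.0292 + 12.5612 + 12.4839) = 254.1851 / 52.0743 = 4.88120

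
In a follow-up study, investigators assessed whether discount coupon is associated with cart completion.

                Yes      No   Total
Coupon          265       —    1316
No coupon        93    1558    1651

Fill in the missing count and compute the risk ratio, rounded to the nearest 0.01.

3.57

The missing cell is in the exposed row: 1316 − 265 = 1051.
So a = 265, b = 1051, c = 93, d = 1558.
RR = [a/(a+b)] / [c/(c+d)] = (265/1316) / (93/1651) = 0.20137/0.05633 = 3.57482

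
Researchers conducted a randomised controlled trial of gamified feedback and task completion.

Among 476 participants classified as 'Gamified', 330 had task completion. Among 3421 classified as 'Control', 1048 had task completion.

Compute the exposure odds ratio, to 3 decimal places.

From the description: a = 330, b = 146, c = 1048, d = 2373.
OR = (a·d)/(b·c) = (330 × 2373) / (146 × 1048) = 783090 / 153008 = 5.11797
The odds of task completion are about 5.12 times as high in the gamified group.

5.118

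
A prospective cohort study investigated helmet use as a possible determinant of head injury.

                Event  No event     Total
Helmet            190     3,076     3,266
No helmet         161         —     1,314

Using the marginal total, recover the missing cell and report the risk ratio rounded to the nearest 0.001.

0.475

The missing cell is in the unexposed row: 1314 − 161 = 1153.
So a = 190, b = 3076, c = 161, d = 1153.
RR = [a/(a+b)] / [c/(c+d)] = (190/3266) / (161/1314) = 0.05818/0.12253 = 0.47480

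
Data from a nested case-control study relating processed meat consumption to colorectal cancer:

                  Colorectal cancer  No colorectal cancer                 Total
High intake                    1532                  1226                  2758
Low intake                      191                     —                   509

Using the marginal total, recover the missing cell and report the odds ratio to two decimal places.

The missing cell is in the unexposed row: 509 − 191 = 318.
So a = 1532, b = 1226, c = 191, d = 318.
OR = (a·d)/(b·c) = (1532 × 318) / (1226 × 191) = 487176 / 234166 = 2.08047

2.08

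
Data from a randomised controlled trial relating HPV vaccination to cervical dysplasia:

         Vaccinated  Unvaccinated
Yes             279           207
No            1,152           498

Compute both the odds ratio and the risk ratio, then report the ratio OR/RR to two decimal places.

Reading the table with exposure as columns: a = 279 (Vaccinated, case), b = 1152 (Vaccinated, non-case), c = 207 (Unvaccinated, case), d = 498.
OR = (279·498)/(1152·207) = 138942/238464 = 0.58265
Risk in exposed = 279/1431 = 0.19497; risk in unexposed = 207/705 = 0.29362; RR = 0.66402
OR/RR = 0.58265 / 0.66402 = 0.87746
The outcome is not rare, so the OR lies further from 1 than the RR.

0.88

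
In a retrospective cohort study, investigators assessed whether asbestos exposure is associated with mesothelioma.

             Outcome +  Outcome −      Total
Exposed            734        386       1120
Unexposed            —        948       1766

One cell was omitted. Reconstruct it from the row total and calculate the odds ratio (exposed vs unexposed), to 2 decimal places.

2.20

The missing cell is in the unexposed row: 1766 − 948 = 818.
So a = 734, b = 386, c = 818, d = 948.
OR = (a·d)/(b·c) = (734 × 948) / (386 × 818) = 695832 / 315748 = 2.20376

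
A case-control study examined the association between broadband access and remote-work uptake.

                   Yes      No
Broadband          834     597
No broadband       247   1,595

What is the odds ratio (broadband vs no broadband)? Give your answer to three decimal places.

Cells: a = 834, b = 597, c = 247, d = 1595.
OR = (a·d)/(b·c) = (834 × 1595) / (597 × 247) = 1330230 / 147459 = 9.02102
The odds of remote-work uptake are about 9.02 times as high in the broadband group.

9.021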